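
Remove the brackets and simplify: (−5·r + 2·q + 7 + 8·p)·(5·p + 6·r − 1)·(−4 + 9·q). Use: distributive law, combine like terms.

−92·p·r + 207·p·q·r + 120·r^2 − 270·q·r^2 − 188·r + 375·q·r + 203·p·q + 90·p·q^2 + 108·q^2·r − 55·q − 18·q^2 − 108·p + 28 − 160·p^2 + 360·p^2·q

(−5·r + 2·q + 7 + 8·p)·(5·p + 6·r − 1)·(−4 + 9·q)
= (−25·p·r − 30·r^2 + 5·r + 10·p·q + 12·q·r − 2·q + 35·p + 42·r − 7 + 40·p^2 + 48·p·r − 8·p)·(−4 + 9·q)    [distributive law]
= (23·p·r − 30·r^2 + 47·r + 10·p·q + 12·q·r − 2·q + 27·p − 7 + 40·p^2)·(−4 + 9·q)    [combine like terms]
= −92·p·r + 207·p·q·r + 120·r^2 − 270·q·r^2 − 188·r + 423·q·r − 40·p·q + 90·p·q^2 − 48·q·r + 108·q^2·r + 8·q − 18·q^2 − 108·p + 243·p·q + 28 − 63·q − 160·p^2 + 360·p^2·q    [distributive law]
= −92·p·r + 207·p·q·r + 120·r^2 − 270·q·r^2 − 188·r + 375·q·r + 203·p·q + 90·p·q^2 + 108·q^2·r − 55·q − 18·q^2 − 108·p + 28 − 160·p^2 + 360·p^2·q    [combine like terms]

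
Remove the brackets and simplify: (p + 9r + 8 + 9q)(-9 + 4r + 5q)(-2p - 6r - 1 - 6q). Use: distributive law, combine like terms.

(p + 9r + 8 + 9q)(-9 + 4r + 5q)(-2p - 6r - 1 - 6q)
= (-9p + 4pr + 5pq - 81r + 36r^2 + 45qr - 72 + 32r + 40q - 81q + 36qr + 45q^2)(-2p - 6r - 1 - 6q)    [distributive law]
= (-9p + 4pr + 5pq - 49r + 36r^2 + 81qr - 72 - 41q + 45q^2)(-2p - 6r - 1 - 6q)    [combine like terms]
= 18p^2 + 54pr + 9p + 54pq - 8p^2r - 24pr^2 - 4pr - 24pqr - 10p^2q - 30pqr - 5pq - 30pq^2 + 98pr + 294r^2 + 49r + 294qr - 72pr^2 - 216r^3 - 36r^2 - 216qr^2 - 162pqr - 486qr^2 - 81qr - 486q^2r + 144p + 432r + 72 + 432q + 82pq + 246qr + 41q + 246q^2 - 90pq^2 - 270q^2r - 45q^2 - 270q^3    [distributive law]
= 18p^2 + 148pr + 153p + 131pq - 8p^2r - 96pr^2 - 216pqr - 10p^2q - 120pq^2 + 258r^2 + 481r + 459qr - 216r^3 - 702qr^2 - 756q^2r + 72 + 473q + 201q^2 - 270q^3    [combine like terms]

18p^2 + 148pr + 153p + 131pq - 8p^2r - 96pr^2 - 216pqr - 10p^2q - 120pq^2 + 258r^2 + 481r + 459qr - 216r^3 - 702qr^2 - 756q^2r + 72 + 473q + 201q^2 - 270q^3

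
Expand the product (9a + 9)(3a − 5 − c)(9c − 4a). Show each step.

279a^2c − 108a^3 − 126ac + 72a^2 − 81ac^2 − 405c + 180a − 81c^2

(9a + 9)(3a − 5 − c)(9c − 4a)
= (27a^2 − 45a − 9ac + 27a − 45 − 9c)(9c − 4a)    [distributive law]
= (27a^2 − 18a − 9ac − 45 − 9c)(9c − 4a)    [combine like terms]
= 243a^2c − 108a^3 − 162ac + 72a^2 − 81ac^2 + 36a^2c − 405c + 180a − 81c^2 + 36ac    [distributive law]
= 279a^2c − 108a^3 − 126ac + 72a^2 − 81ac^2 − 405c + 180a − 81c^2    [combine like terms]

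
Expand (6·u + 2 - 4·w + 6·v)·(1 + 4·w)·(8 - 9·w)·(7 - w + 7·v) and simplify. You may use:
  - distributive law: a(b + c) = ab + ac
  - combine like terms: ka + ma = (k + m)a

336·u + 918·u·w + 336·u·v - 1650·u·w^2 + 966·u·v·w + 216·u·w^3 - 1512·u·v·w^2 + 112 + 82·w + 448·v - 1162·w^2 + 1016·v·w + 1172·w^3 - 2798·v·w^2 - 144·w^4 + 1224·v·w^3 + 336·v^2 + 966·v^2·w - 1512·v^2·w^2

(6·u + 2 - 4·w + 6·v)·(1 + 4·w)·(8 - 9·w)·(7 - w + 7·v)
= (6·u + 24·u·w + 2 + 8·w - 4·w - 16·w^2 + 6·v + 24·v·w)·(8 - 9·w)·(7 - w + 7·v)    [distributive law]
= (6·u + 24·u·w + 2 + 4·w - 16·w^2 + 6·v + 24·v·w)·(8 - 9·w)·(7 - w + 7·v)    [combine like terms]
= (48·u - 54·u·w + 192·u·w - 216·u·w^2 + 16 - 18·w + 32·w - 36·w^2 - 128·w^2 + 144·w^3 + 48·v - 54·v·w + 192·v·w - 216·v·w^2)·(7 - w + 7·v)    [distributive law]
= (48·u + 138·u·w - 216·u·w^2 + 16 + 14·w - 164·w^2 + 144·w^3 + 48·v + 138·v·w - 216·v·w^2)·(7 - w + 7·v)    [combine like terms]
= 336·u - 48·u·w + 336·u·v + 966·u·w - 138·u·w^2 + 966·u·v·w - 1512·u·w^2 + 216·u·w^3 - 1512·u·v·w^2 + 112 - 16·w + 112·v + 98·w - 14·w^2 + 98·v·w - 1148·w^2 + 164·w^3 - 1148·v·w^2 + 1008·w^3 - 144·w^4 + 1008·v·w^3 + 336·v - 48·v·w + 336·v^2 + 966·v·w - 138·v·w^2 + 966·v^2·w - 1512·v·w^2 + 216·v·w^3 - 1512·v^2·w^2    [distributive law]
= 336·u + 918·u·w + 336·u·v - 1650·u·w^2 + 966·u·v·w + 216·u·w^3 - 1512·u·v·w^2 + 112 + 82·w + 448·v - 1162·w^2 + 1016·v·w + 1172·w^3 - 2798·v·w^2 - 144·w^4 + 1224·v·w^3 + 336·v^2 + 966·v^2·w - 1512·v^2·w^2    [combine like terms]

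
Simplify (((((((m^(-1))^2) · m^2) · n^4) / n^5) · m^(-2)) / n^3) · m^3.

m·n^(-4)

(((((((m^(-1))^2) · m^2) · n^4) / n^5) · m^(-2)) / n^3) · m^3
= (((((m^(-2) · m^2) · n^4) / n^5) · m^(-2)) / n^3) · m^3    [power of a power]
= ((((m^0 · n^4) / n^5) · m^(-2)) / n^3) · m^3    [product of powers]
= m·n^(-4)    [quotient of powers; product of powers]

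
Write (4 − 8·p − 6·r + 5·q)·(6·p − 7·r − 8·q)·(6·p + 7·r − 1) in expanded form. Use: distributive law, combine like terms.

192·p^2 − 20·p·r − 24·p − 238·r^2 + 28·r − 286·p·q − 237·q·r + 32·q − 288·p^3 − 216·p^2·r + 392·p·r^2 + 564·p^2·q + 736·p·q·r + 294·r^3 + 91·q·r^2 − 240·p·q^2 − 280·q^2·r + 40·q^2

(4 − 8·p − 6·r + 5·q)·(6·p − 7·r − 8·q)·(6·p + 7·r − 1)
= (24·p − 28·r − 32·q − 48·p^2 + 56·p·r + 64·p·q − 36·p·r + 42·r^2 + 48·q·r + 30·p·q − 35·q·r − 40·q^2)·(6·p + 7·r − 1)    [distributive law]
= (24·p − 28·r − 32·q − 48·p^2 + 20·p·r + 94·p·q + 42·r^2 + 13·q·r − 40·q^2)·(6·p + 7·r − 1)    [combine like terms]
= 144·p^2 + 168·p·r − 24·p − 168·p·r − 196·r^2 + 28·r − 192·p·q − 224·q·r + 32·q − 288·p^3 − 336·p^2·r + 48·p^2 + 120·p^2·r + 140·p·r^2 − 20·p·r + 564·p^2·q + 658·p·q·r − 94·p·q + 252·p·r^2 + 294·r^3 − 42·r^2 + 78·p·q·r + 91·q·r^2 − 13·q·r − 240·p·q^2 − 280·q^2·r + 40·q^2    [distributive law]
= 192·p^2 − 20·p·r − 24·p − 238·r^2 + 28·r − 286·p·q − 237·q·r + 32·q − 288·p^3 − 216·p^2·r + 392·p·r^2 + 564·p^2·q + 736·p·q·r + 294·r^3 + 91·q·r^2 − 240·p·q^2 − 280·q^2·r + 40·q^2    [combine like terms]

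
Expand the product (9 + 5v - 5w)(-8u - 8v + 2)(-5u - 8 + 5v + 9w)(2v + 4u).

(9 + 5v - 5w)(-8u - 8v + 2)(-5u - 8 + 5v + 9w)(2v + 4u)
= (-72u - 72v + 18 - 40uv - 40v^2 + 10v + 40uw + 40vw - 10w)(-5u - 8 + 5v + 9w)(2v + 4u)    [distributive law]
= (-72u - 62v + 18 - 40uv - 40v^2 + 40uw + 40vw - 10w)(-5u - 8 + 5v + 9w)(2v + 4u)    [combine like terms]
= (360u^2 + 576u - 360uv - 648uw + 310uv + 496v - 310v^2 - 558vw - 90u - 144 + 90v + 162w + 200u^2v + 320uv - 200uv^2 - 360uvw + 200uv^2 + 320v^2 - 200v^3 - 360v^2w - 200u^2w - 320uw + 200uvw + 360uw^2 - 200uvw - 320vw + 200v^2w + 360vw^2 + 50uw + 80w - 50vw - 90w^2)(2v + 4u)    [distributive law]
= (360u^2 + 486u + 270uv - 918uw + 586v + 10v^2 - 928vw - 144 + 242w + 200u^2v - 360uvw - 200v^3 - 160v^2w - 200u^2w + 360uw^2 + 360vw^2 - 90w^2)(2v + 4u)    [combine like terms]
= 720u^2v + 1440u^3 + 972uv + 1944u^2 + 540uv^2 + 1080u^2v - 1836uvw - 3672u^2w + 1172v^2 + 2344uv + 20v^3 + 40uv^2 - 1856v^2w - 3712uvw - 288v - 576u + 484vw + 968uw + 400u^2v^2 + 800u^3v - 720uv^2w - 1440u^2vw - 400v^4 - 800uv^3 - 320v^3w - 640uv^2w - 400u^2vw - 800u^3w + 720uvw^2 + 1440u^2w^2 + 720v^2w^2 + 1440uvw^2 - 180vw^2 - 360uw^2    [distributive law]
= 1800u^2v + 1440u^3 + 3316uv + 1944u^2 + 580uv^2 - 5548uvw - 3672u^2w + 1172v^2 + 20v^3 - 1856v^2w - 288v - 576u + 484vw + 968uw + 400u^2v^2 + 800u^3v - 1360uv^2w - 1840u^2vw - 400v^4 - 800uv^3 - 320v^3w - 800u^3w + 2160uvw^2 + 1440u^2w^2 + 720v^2w^2 - 180vw^2 - 360uw^2    [combine like terms]

1800u^2v + 1440u^3 + 3316uv + 1944u^2 + 580uv^2 - 5548uvw - 3672u^2w + 1172v^2 + 20v^3 - 1856v^2w - 288v - 576u + 484vw + 968uw + 400u^2v^2 + 800u^3v - 1360uv^2w - 1840u^2vw - 400v^4 - 800uv^3 - 320v^3w - 800u^3w + 2160uvw^2 + 1440u^2w^2 + 720v^2w^2 - 180vw^2 - 360uw^2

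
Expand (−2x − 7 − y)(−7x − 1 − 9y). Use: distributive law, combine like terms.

14x^2 + 51x + 25xy + 7 + 64y + 9y^2

(−2x − 7 − y)(−7x − 1 − 9y)
= 14x^2 + 2x + 18xy + 49x + 7 + 63y + 7xy + y + 9y^2    [distributive law]
= 14x^2 + 51x + 25xy + 7 + 64y + 9y^2    [combine like terms]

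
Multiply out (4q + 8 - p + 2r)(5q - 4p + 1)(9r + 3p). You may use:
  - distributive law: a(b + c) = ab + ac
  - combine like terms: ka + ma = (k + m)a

180q^2r + 60pq^2 - 159pqr - 63p^2q + 396qr + 132pq - 291pr - 99p^2 + 72r + 24p + 12p^2r + 12p^3 + 90qr^2 - 72pr^2 + 18r^2

(4q + 8 - p + 2r)(5q - 4p + 1)(9r + 3p)
= (20q^2 - 16pq + 4q + 40q - 32p + 8 - 5pq + 4p^2 - p + 10qr - 8pr + 2r)(9r + 3p)    [distributive law]
= (20q^2 - 21pq + 44q - 33p + 8 + 4p^2 + 10qr - 8pr + 2r)(9r + 3p)    [combine like terms]
= 180q^2r + 60pq^2 - 189pqr - 63p^2q + 396qr + 132pq - 297pr - 99p^2 + 72r + 24p + 36p^2r + 12p^3 + 90qr^2 + 30pqr - 72pr^2 - 24p^2r + 18r^2 + 6pr    [distributive law]
= 180q^2r + 60pq^2 - 159pqr - 63p^2q + 396qr + 132pq - 291pr - 99p^2 + 72r + 24p + 12p^2r + 12p^3 + 90qr^2 - 72pr^2 + 18r^2    [combine like terms]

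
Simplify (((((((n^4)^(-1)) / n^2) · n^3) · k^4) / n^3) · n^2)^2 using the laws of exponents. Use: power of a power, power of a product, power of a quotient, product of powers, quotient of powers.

k^8·n^(-8)

(((((((n^4)^(-1)) / n^2) · n^3) · k^4) / n^3) · n^2)^2
= (((((((n^4)^(-1)) / n^2) · n^3) · k^4) / n^3)^2) · ((n^2)^2)    [power of a product]
= (((((((n^4)^(-1)) / n^2) · n^3) · k^4)^2) / ((n^3)^2)) · ((n^2)^2)    [power of a quotient]
= (((((((n^4)^(-1)) / n^2) · n^3)^2) · ((k^4)^2)) / ((n^3)^2)) · ((n^2)^2)    [power of a product]
= (((((((n^4)^(-1)) / n^2)^2) · ((n^3)^2)) · ((k^4)^2)) / ((n^3)^2)) · ((n^2)^2)    [power of a product]
= (((((((n^4)^(-1))^2) / ((n^2)^2)) · ((n^3)^2)) · ((k^4)^2)) / ((n^3)^2)) · ((n^2)^2)    [power of a quotient]
= ((((((n^4)^(-2)) / ((n^2)^2)) · ((n^3)^2)) · ((k^4)^2)) / ((n^3)^2)) · ((n^2)^2)    [power of a power]
= ((((n^(-8) / ((n^2)^2)) · ((n^3)^2)) · ((k^4)^2)) / ((n^3)^2)) · ((n^2)^2)    [power of a power]
= ((((n^(-8) / n^4) · ((n^3)^2)) · ((k^4)^2)) / ((n^3)^2)) · ((n^2)^2)    [power of a power]
= (((n^(-12) · ((n^3)^2)) · ((k^4)^2)) / ((n^3)^2)) · ((n^2)^2)    [quotient of powers]
= (((n^(-12) · n^6) · ((k^4)^2)) / ((n^3)^2)) · ((n^2)^2)    [power of a power]
= ((n^(-6) · ((k^4)^2)) / ((n^3)^2)) · ((n^2)^2)    [product of powers]
= ((n^(-6) · k^8) / ((n^3)^2)) · ((n^2)^2)    [power of a power]
= ((n^(-6) · k^8) / n^6) · ((n^2)^2)    [power of a power]
= ((n^(-6) · k^8) / n^6) · n^4    [power of a power]
= k^8·n^(-8)    [quotient of powers; product of powers]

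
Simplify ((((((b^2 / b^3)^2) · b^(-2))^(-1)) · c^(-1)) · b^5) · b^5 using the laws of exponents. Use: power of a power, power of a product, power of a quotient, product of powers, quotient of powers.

((((((b^2 / b^3)^2) · b^(-2))^(-1)) · c^(-1)) · b^5) · b^5
= ((((((b^2 / b^3)^2)^(-1)) · ((b^(-2))^(-1))) · c^(-1)) · b^5) · b^5    [power of a product]
= (((((b^2 / b^3)^(-2)) · ((b^(-2))^(-1))) · c^(-1)) · b^5) · b^5    [power of a power]
= ((((((b^2)^(-2)) / ((b^3)^(-2))) · ((b^(-2))^(-1))) · c^(-1)) · b^5) · b^5    [power of a quotient]
= ((((b^(-4) / ((b^3)^(-2))) · ((b^(-2))^(-1))) · c^(-1)) · b^5) · b^5    [power of a power]
= ((((b^(-4) / b^(-6)) · ((b^(-2))^(-1))) · c^(-1)) · b^5) · b^5    [power of a power]
= (((b^2 · ((b^(-2))^(-1))) · c^(-1)) · b^5) · b^5    [quotient of powers]
= (((b^2 · b^2) · c^(-1)) · b^5) · b^5    [power of a power]
= ((b^4 · c^(-1)) · b^5) · b^5    [product of powers]
= b^14c^(-1)    [product of powers]

b^14c^(-1)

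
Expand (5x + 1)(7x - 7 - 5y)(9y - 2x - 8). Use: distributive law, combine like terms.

(5x + 1)(7x - 7 - 5y)(9y - 2x - 8)
= (35x² - 35x - 25xy + 7x - 7 - 5y)(9y - 2x - 8)    [distributive law]
= (35x² - 28x - 25xy - 7 - 5y)(9y - 2x - 8)    [combine like terms]
= 315x²y - 70x³ - 280x² - 252xy + 56x² + 224x - 225xy² + 50x²y + 200xy - 63y + 14x + 56 - 45y² + 10xy + 40y    [distributive law]
= 365x²y - 70x³ - 224x² - 42xy + 238x - 225xy² - 23y + 56 - 45y²    [combine like terms]

365x²y - 70x³ - 224x² - 42xy + 238x - 225xy² - 23y + 56 - 45y²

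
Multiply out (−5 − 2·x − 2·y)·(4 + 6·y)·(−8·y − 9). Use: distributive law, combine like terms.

(−5 − 2·x − 2·y)·(4 + 6·y)·(−8·y − 9)
= (−20 − 30·y − 8·x − 12·x·y − 8·y − 12·y^2)·(−8·y − 9)    [distributive law]
= (−20 − 38·y − 8·x − 12·x·y − 12·y^2)·(−8·y − 9)    [combine like terms]
= 160·y + 180 + 304·y^2 + 342·y + 64·x·y + 72·x + 96·x·y^2 + 108·x·y + 96·y^3 + 108·y^2    [distributive law]
= 502·y + 180 + 412·y^2 + 172·x·y + 72·x + 96·x·y^2 + 96·y^3    [combine like terms]

502·y + 180 + 412·y^2 + 172·x·y + 72·x + 96·x·y^2 + 96·y^3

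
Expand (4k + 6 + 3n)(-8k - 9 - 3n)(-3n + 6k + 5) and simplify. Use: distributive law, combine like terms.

(4k + 6 + 3n)(-8k - 9 - 3n)(-3n + 6k + 5)
= (-32k^2 - 36k - 12kn - 48k - 54 - 18n - 24kn - 27n - 9n^2)(-3n + 6k + 5)    [distributive law]
= (-32k^2 - 84k - 36kn - 54 - 45n - 9n^2)(-3n + 6k + 5)    [combine like terms]
= 96k^2n - 192k^3 - 160k^2 + 252kn - 504k^2 - 420k + 108kn^2 - 216k^2n - 180kn + 162n - 324k - 270 + 135n^2 - 270kn - 225n + 27n^3 - 54kn^2 - 45n^2    [distributive law]
= -120k^2n - 192k^3 - 664k^2 - 198kn - 744k + 54kn^2 - 63n - 270 + 90n^2 + 27n^3    [combine like terms]

-120k^2n - 192k^3 - 664k^2 - 198kn - 744k + 54kn^2 - 63n - 270 + 90n^2 + 27n^3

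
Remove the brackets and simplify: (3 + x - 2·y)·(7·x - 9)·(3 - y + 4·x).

(3 + x - 2·y)·(7·x - 9)·(3 - y + 4·x)
= (21·x - 27 + 7·x^2 - 9·x - 14·x·y + 18·y)·(3 - y + 4·x)    [distributive law]
= (12·x - 27 + 7·x^2 - 14·x·y + 18·y)·(3 - y + 4·x)    [combine like terms]
= 36·x - 12·x·y + 48·x^2 - 81 + 27·y - 108·x + 21·x^2 - 7·x^2·y + 28·x^3 - 42·x·y + 14·x·y^2 - 56·x^2·y + 54·y - 18·y^2 + 72·x·y    [distributive law]
= -72·x + 18·x·y + 69·x^2 - 81 + 81·y - 63·x^2·y + 28·x^3 + 14·x·y^2 - 18·y^2    [combine like terms]

-72·x + 18·x·y + 69·x^2 - 81 + 81·y - 63·x^2·y + 28·x^3 + 14·x·y^2 - 18·y^2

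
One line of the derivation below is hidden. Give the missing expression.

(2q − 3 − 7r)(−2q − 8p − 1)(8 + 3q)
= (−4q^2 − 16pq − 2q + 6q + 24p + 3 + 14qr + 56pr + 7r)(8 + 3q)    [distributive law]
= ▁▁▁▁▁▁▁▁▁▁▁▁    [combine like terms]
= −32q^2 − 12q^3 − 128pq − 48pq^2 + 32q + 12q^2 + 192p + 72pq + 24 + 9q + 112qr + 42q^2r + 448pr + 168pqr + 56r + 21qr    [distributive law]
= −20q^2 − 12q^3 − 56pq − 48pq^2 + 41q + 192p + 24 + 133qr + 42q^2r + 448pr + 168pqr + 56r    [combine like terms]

By combine like terms:

(−4q^2 − 16pq + 4q + 24p + 3 + 14qr + 56pr + 7r)(8 + 3q)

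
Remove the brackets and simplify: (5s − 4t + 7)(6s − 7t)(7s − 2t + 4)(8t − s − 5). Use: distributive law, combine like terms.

2153s^3t − 210s^4 − 1464s^3 − 4098s^2t^2 + 6340s^2t − 2238s^2 + 2568st^3 − 7084st^2 + 4855st − 448t^4 + 1960t^3 − 2618t^2 − 840s + 980t

(5s − 4t + 7)(6s − 7t)(7s − 2t + 4)(8t − s − 5)
= (30s^2 − 35st − 24st + 28t^2 + 42s − 49t)(7s − 2t + 4)(8t − s − 5)    [distributive law]
= (30s^2 − 59st + 28t^2 + 42s − 49t)(7s − 2t + 4)(8t − s − 5)    [combine like terms]
= (210s^3 − 60s^2t + 120s^2 − 413s^2t + 118st^2 − 236st + 196st^2 − 56t^3 + 112t^2 + 294s^2 − 84st + 168s − 343st + 98t^2 − 196t)(8t − s − 5)    [distributive law]
= (210s^3 − 473s^2t + 414s^2 + 314st^2 − 663st − 56t^3 + 210t^2 + 168s − 196t)(8t − s − 5)    [combine like terms]
= 1680s^3t − 210s^4 − 1050s^3 − 3784s^2t^2 + 473s^3t + 2365s^2t + 3312s^2t − 414s^3 − 2070s^2 + 2512st^3 − 314s^2t^2 − 1570st^2 − 5304st^2 + 663s^2t + 3315st − 448t^4 + 56st^3 + 280t^3 + 1680t^3 − 210st^2 − 1050t^2 + 1344st − 168s^2 − 840s − 1568t^2 + 196st + 980t    [distributive law]
= 2153s^3t − 210s^4 − 1464s^3 − 4098s^2t^2 + 6340s^2t − 2238s^2 + 2568st^3 − 7084st^2 + 4855st − 448t^4 + 1960t^3 − 2618t^2 − 840s + 980t    [combine like terms]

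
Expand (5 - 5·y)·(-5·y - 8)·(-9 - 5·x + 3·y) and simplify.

(5 - 5·y)·(-5·y - 8)·(-9 - 5·x + 3·y)
= (-25·y - 40 + 25·y^2 + 40·y)·(-9 - 5·x + 3·y)    [distributive law]
= (15·y - 40 + 25·y^2)·(-9 - 5·x + 3·y)    [combine like terms]
= -135·y - 75·x·y + 45·y^2 + 360 + 200·x - 120·y - 225·y^2 - 125·x·y^2 + 75·y^3    [distributive law]
= -255·y - 75·x·y - 180·y^2 + 360 + 200·x - 125·x·y^2 + 75·y^3    [combine like terms]

-255·y - 75·x·y - 180·y^2 + 360 + 200·x - 125·x·y^2 + 75·y^3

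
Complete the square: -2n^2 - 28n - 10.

-2n^2 - 28n - 10
= -2(n^2 + 14n) - 10    [factor out -2 from the n-terms]
= -2(n^2 + 14n + 49 - 49) - 10    [add and subtract 49 inside the bracket]
= -2(n + 7)^2 + 98 - 10    [perfect-square identity]
= -2(n + 7)^2 + 88    [combine constants]

-2(n + 7)^2 + 88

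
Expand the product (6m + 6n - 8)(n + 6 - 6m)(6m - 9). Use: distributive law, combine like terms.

-180m²n + 438mn + 828m² - 1044m - 216m³ + 36mn² - 54n² - 252n + 432

(6m + 6n - 8)(n + 6 - 6m)(6m - 9)
= (6mn + 36m - 36m² + 6n² + 36n - 36mn - 8n - 48 + 48m)(6m - 9)    [distributive law]
= (-30mn + 84m - 36m² + 6n² + 28n - 48)(6m - 9)    [combine like terms]
= -180m²n + 270mn + 504m² - 756m - 216m³ + 324m² + 36mn² - 54n² + 168mn - 252n - 288m + 432    [distributive law]
= -180m²n + 438mn + 828m² - 1044m - 216m³ + 36mn² - 54n² - 252n + 432    [combine like terms]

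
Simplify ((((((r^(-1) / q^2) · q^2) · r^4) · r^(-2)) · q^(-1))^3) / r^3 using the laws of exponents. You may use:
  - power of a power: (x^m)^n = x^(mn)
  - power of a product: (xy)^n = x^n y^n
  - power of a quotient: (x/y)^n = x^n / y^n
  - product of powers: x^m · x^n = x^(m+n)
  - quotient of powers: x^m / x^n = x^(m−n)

((((((r^(-1) / q^2) · q^2) · r^4) · r^(-2)) · q^(-1))^3) / r^3
= ((((((r^(-1) / q^2) · q^2) · r^4) · r^(-2))^3) · ((q^(-1))^3)) / r^3    [power of a product]
= ((((((r^(-1) / q^2) · q^2) · r^4)^3) · ((r^(-2))^3)) · ((q^(-1))^3)) / r^3    [power of a product]
= ((((((r^(-1) / q^2) · q^2)^3) · ((r^4)^3)) · ((r^(-2))^3)) · ((q^(-1))^3)) / r^3    [power of a product]
= ((((((r^(-1) / q^2)^3) · ((q^2)^3)) · ((r^4)^3)) · ((r^(-2))^3)) · ((q^(-1))^3)) / r^3    [power of a product]
= (((((((r^(-1))^3) / ((q^2)^3)) · ((q^2)^3)) · ((r^4)^3)) · ((r^(-2))^3)) · ((q^(-1))^3)) / r^3    [power of a quotient]
= (((((r^(-3) / ((q^2)^3)) · ((q^2)^3)) · ((r^4)^3)) · ((r^(-2))^3)) · ((q^(-1))^3)) / r^3    [power of a power]
= (((((r^(-3) / q^6) · ((q^2)^3)) · ((r^4)^3)) · ((r^(-2))^3)) · ((q^(-1))^3)) / r^3    [power of a power]
= (((((r^(-3) / q^6) · q^6) · ((r^4)^3)) · ((r^(-2))^3)) · ((q^(-1))^3)) / r^3    [power of a power]
= (((((r^(-3) / q^6) · q^6) · r^12) · ((r^(-2))^3)) · ((q^(-1))^3)) / r^3    [power of a power]
= (((((r^(-3) / q^6) · q^6) · r^12) · r^(-6)) · ((q^(-1))^3)) / r^3    [power of a power]
= (((((r^(-3) / q^6) · q^6) · r^12) · r^(-6)) · q^(-3)) / r^3    [power of a power]
= q^(-3)    [quotient of powers; product of powers]

q^(-3)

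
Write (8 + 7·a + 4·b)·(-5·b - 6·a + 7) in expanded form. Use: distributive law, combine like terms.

(8 + 7·a + 4·b)·(-5·b - 6·a + 7)
= -40·b - 48·a + 56 - 35·a·b - 42·a² + 49·a - 20·b² - 24·a·b + 28·b    [distributive law]
= -12·b + a + 56 - 59·a·b - 42·a² - 20·b²    [combine like terms]

-12·b + a + 56 - 59·a·b - 42·a² - 20·b²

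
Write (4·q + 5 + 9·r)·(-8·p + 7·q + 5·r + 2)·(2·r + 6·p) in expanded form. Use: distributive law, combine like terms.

(4·q + 5 + 9·r)·(-8·p + 7·q + 5·r + 2)·(2·r + 6·p)
= (-32·p·q + 28·q^2 + 20·q·r + 8·q - 40·p + 35·q + 25·r + 10 - 72·p·r + 63·q·r + 45·r^2 + 18·r)·(2·r + 6·p)    [distributive law]
= (-32·p·q + 28·q^2 + 83·q·r + 43·q - 40·p + 43·r + 10 - 72·p·r + 45·r^2)·(2·r + 6·p)    [combine like terms]
= -64·p·q·r - 192·p^2·q + 56·q^2·r + 168·p·q^2 + 166·q·r^2 + 498·p·q·r + 86·q·r + 258·p·q - 80·p·r - 240·p^2 + 86·r^2 + 258·p·r + 20·r + 60·p - 144·p·r^2 - 432·p^2·r + 90·r^3 + 270·p·r^2    [distributive law]
= 434·p·q·r - 192·p^2·q + 56·q^2·r + 168·p·q^2 + 166·q·r^2 + 86·q·r + 258·p·q + 178·p·r - 240·p^2 + 86·r^2 + 20·r + 60·p + 126·p·r^2 - 432·p^2·r + 90·r^3    [combine like terms]

434·p·q·r - 192·p^2·q + 56·q^2·r + 168·p·q^2 + 166·q·r^2 + 86·q·r + 258·p·q + 178·p·r - 240·p^2 + 86·r^2 + 20·r + 60·p + 126·p·r^2 - 432·p^2·r + 90·r^3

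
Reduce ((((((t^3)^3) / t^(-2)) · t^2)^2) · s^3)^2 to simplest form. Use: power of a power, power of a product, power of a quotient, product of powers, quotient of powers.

((((((t^3)^3) / t^(-2)) · t^2)^2) · s^3)^2
= ((((((t^3)^3) / t^(-2)) · t^2)^2)^2) · ((s^3)^2)    [power of a product]
= (((((t^3)^3) / t^(-2)) · t^2)^4) · ((s^3)^2)    [power of a power]
= (((((t^3)^3) / t^(-2))^4) · ((t^2)^4)) · ((s^3)^2)    [power of a product]
= (((((t^3)^3)^4) / ((t^(-2))^4)) · ((t^2)^4)) · ((s^3)^2)    [power of a quotient]
= ((((t^3)^12) / ((t^(-2))^4)) · ((t^2)^4)) · ((s^3)^2)    [power of a power]
= ((t^36 / ((t^(-2))^4)) · ((t^2)^4)) · ((s^3)^2)    [power of a power]
= ((t^36 / t^(-8)) · ((t^2)^4)) · ((s^3)^2)    [power of a power]
= (t^44 · ((t^2)^4)) · ((s^3)^2)    [quotient of powers]
= (t^44 · t^8) · ((s^3)^2)    [power of a power]
= t^52 · ((s^3)^2)    [product of powers]
= t^52 · s^6    [power of a power]
= s^6t^52    [rearrange]

s^6t^52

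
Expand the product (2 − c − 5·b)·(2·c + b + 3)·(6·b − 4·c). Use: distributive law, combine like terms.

(2 − c − 5·b)·(2·c + b + 3)·(6·b − 4·c)
= (4·c + 2·b + 6 − 2·c² − b·c − 3·c − 10·b·c − 5·b² − 15·b)·(6·b − 4·c)    [distributive law]
= (c − 13·b + 6 − 2·c² − 11·b·c − 5·b²)·(6·b − 4·c)    [combine like terms]
= 6·b·c − 4·c² − 78·b² + 52·b·c + 36·b − 24·c − 12·b·c² + 8·c³ − 66·b²·c + 44·b·c² − 30·b³ + 20·b²·c    [distributive law]
= 58·b·c − 4·c² − 78·b² + 36·b − 24·c + 32·b·c² + 8·c³ − 46·b²·c − 30·b³    [combine like terms]

58·b·c − 4·c² − 78·b² + 36·b − 24·c + 32·b·c² + 8·c³ − 46·b²·c − 30·b³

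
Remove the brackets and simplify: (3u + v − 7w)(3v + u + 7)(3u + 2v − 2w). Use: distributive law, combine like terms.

(3u + v − 7w)(3v + u + 7)(3u + 2v − 2w)
= (9uv + 3u^2 + 21u + 3v^2 + uv + 7v − 21vw − 7uw − 49w)(3u + 2v − 2w)    [distributive law]
= (10uv + 3u^2 + 21u + 3v^2 + 7v − 21vw − 7uw − 49w)(3u + 2v − 2w)    [combine like terms]
= 30u^2v + 20uv^2 − 20uvw + 9u^3 + 6u^2v − 6u^2w + 63u^2 + 42uv − 42uw + 9uv^2 + 6v^3 − 6v^2w + 21uv + 14v^2 − 14vw − 63uvw − 42v^2w + 42vw^2 − 21u^2w − 14uvw + 14uw^2 − 147uw − 98vw + 98w^2    [distributive law]
= 36u^2v + 29uv^2 − 97uvw + 9u^3 − 27u^2w + 63u^2 + 63uv − 189uw + 6v^3 − 48v^2w + 14v^2 − 112vw + 42vw^2 + 14uw^2 + 98w^2    [combine like terms]

36u^2v + 29uv^2 − 97uvw + 9u^3 − 27u^2w + 63u^2 + 63uv − 189uw + 6v^3 − 48v^2w + 14v^2 − 112vw + 42vw^2 + 14uw^2 + 98w^2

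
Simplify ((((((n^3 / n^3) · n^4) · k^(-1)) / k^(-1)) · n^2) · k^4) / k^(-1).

k^5·n^6

((((((n^3 / n^3) · n^4) · k^(-1)) / k^(-1)) · n^2) · k^4) / k^(-1)
= (((((n^0 · n^4) · k^(-1)) / k^(-1)) · n^2) · k^4) / k^(-1)    [quotient of powers]
= ((((n^4 · k^(-1)) / k^(-1)) · n^2) · k^4) / k^(-1)    [product of powers]
= k^5·n^6    [quotient of powers; product of powers]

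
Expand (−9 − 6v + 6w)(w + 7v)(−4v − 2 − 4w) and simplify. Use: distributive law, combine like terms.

(−9 − 6v + 6w)(w + 7v)(−4v − 2 − 4w)
= (−9w − 63v − 6vw − 42v² + 6w² + 42vw)(−4v − 2 − 4w)    [distributive law]
= (−9w − 63v + 36vw − 42v² + 6w²)(−4v − 2 − 4w)    [combine like terms]
= 36vw + 18w + 36w² + 252v² + 126v + 252vw − 144v²w − 72vw − 144vw² + 168v³ + 84v² + 168v²w − 24vw² − 12w² − 24w³    [distributive law]
= 216vw + 18w + 24w² + 336v² + 126v + 24v²w − 168vw² + 168v³ − 24w³    [combine like terms]

216vw + 18w + 24w² + 336v² + 126v + 24v²w − 168vw² + 168v³ − 24w³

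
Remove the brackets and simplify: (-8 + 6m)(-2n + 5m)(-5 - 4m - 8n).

-80n + 316mn - 128n^2 + 200m + 10m^2 - 192m^2n + 96mn^2 - 120m^3

(-8 + 6m)(-2n + 5m)(-5 - 4m - 8n)
= (16n - 40m - 12mn + 30m^2)(-5 - 4m - 8n)    [distributive law]
= -80n - 64mn - 128n^2 + 200m + 160m^2 + 320mn + 60mn + 48m^2n + 96mn^2 - 150m^2 - 120m^3 - 240m^2n    [distributive law]
= -80n + 316mn - 128n^2 + 200m + 10m^2 - 192m^2n + 96mn^2 - 120m^3    [combine like terms]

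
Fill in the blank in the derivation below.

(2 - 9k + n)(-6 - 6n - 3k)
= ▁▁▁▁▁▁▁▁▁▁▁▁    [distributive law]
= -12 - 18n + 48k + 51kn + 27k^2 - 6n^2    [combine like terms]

By distributive law:

-12 - 12n - 6k + 54k + 54kn + 27k^2 - 6n - 6n^2 - 3kn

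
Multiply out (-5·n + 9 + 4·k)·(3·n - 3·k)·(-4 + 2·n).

(-5·n + 9 + 4·k)·(3·n - 3·k)·(-4 + 2·n)
= (-15·n^2 + 15·k·n + 27·n - 27·k + 12·k·n - 12·k^2)·(-4 + 2·n)    [distributive law]
= (-15·n^2 + 27·k·n + 27·n - 27·k - 12·k^2)·(-4 + 2·n)    [combine like terms]
= 60·n^2 - 30·n^3 - 108·k·n + 54·k·n^2 - 108·n + 54·n^2 + 108·k - 54·k·n + 48·k^2 - 24·k^2·n    [distributive law]
= 114·n^2 - 30·n^3 - 162·k·n + 54·k·n^2 - 108·n + 108·k + 48·k^2 - 24·k^2·n    [combine like terms]

114·n^2 - 30·n^3 - 162·k·n + 54·k·n^2 - 108·n + 108·k + 48·k^2 - 24·k^2·n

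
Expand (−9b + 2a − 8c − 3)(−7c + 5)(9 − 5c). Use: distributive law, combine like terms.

(−9b + 2a − 8c − 3)(−7c + 5)(9 − 5c)
= (63bc − 45b − 14ac + 10a + 56c^2 − 40c + 21c − 15)(9 − 5c)    [distributive law]
= (63bc − 45b − 14ac + 10a + 56c^2 − 19c − 15)(9 − 5c)    [combine like terms]
= 567bc − 315bc^2 − 405b + 225bc − 126ac + 70ac^2 + 90a − 50ac + 504c^2 − 280c^3 − 171c + 95c^2 − 135 + 75c    [distributive law]
= 792bc − 315bc^2 − 405b − 176ac + 70ac^2 + 90a + 599c^2 − 280c^3 − 96c − 135    [combine like terms]

792bc − 315bc^2 − 405b − 176ac + 70ac^2 + 90a + 599c^2 − 280c^3 − 96c − 135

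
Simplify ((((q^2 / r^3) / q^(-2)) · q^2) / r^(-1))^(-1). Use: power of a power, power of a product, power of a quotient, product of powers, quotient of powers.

((((q^2 / r^3) / q^(-2)) · q^2) / r^(-1))^(-1)
= ((((q^2 / r^3) / q^(-2)) · q^2)^(-1)) / ((r^(-1))^(-1))    [power of a quotient]
= ((((q^2 / r^3) / q^(-2))^(-1)) · ((q^2)^(-1))) / ((r^(-1))^(-1))    [power of a product]
= ((((q^2 / r^3)^(-1)) / ((q^(-2))^(-1))) · ((q^2)^(-1))) / ((r^(-1))^(-1))    [power of a quotient]
= (((((q^2)^(-1)) / ((r^3)^(-1))) / ((q^(-2))^(-1))) · ((q^2)^(-1))) / ((r^(-1))^(-1))    [power of a quotient]
= (((q^(-2) / ((r^3)^(-1))) / ((q^(-2))^(-1))) · ((q^2)^(-1))) / ((r^(-1))^(-1))    [power of a power]
= (((q^(-2) / r^(-3)) / ((q^(-2))^(-1))) · ((q^2)^(-1))) / ((r^(-1))^(-1))    [power of a power]
= (((q^(-2) / r^(-3)) / q^2) · ((q^2)^(-1))) / ((r^(-1))^(-1))    [power of a power]
= (((q^(-2) / r^(-3)) / q^2) · q^(-2)) / ((r^(-1))^(-1))    [power of a power]
= (((q^(-2) / r^(-3)) / q^2) · q^(-2)) / r    [power of a power]
= q^(-6)r^2    [quotient of powers; product of powers]

q^(-6)r^2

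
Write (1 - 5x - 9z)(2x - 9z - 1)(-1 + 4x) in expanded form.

-11x + 38x^2 + 1 - 40x^3 - 27xz + 108x^2z - 81z^2 + 324xz^2

(1 - 5x - 9z)(2x - 9z - 1)(-1 + 4x)
= (2x - 9z - 1 - 10x^2 + 45xz + 5x - 18xz + 81z^2 + 9z)(-1 + 4x)    [distributive law]
= (7x - 1 - 10x^2 + 27xz + 81z^2)(-1 + 4x)    [combine like terms]
= -7x + 28x^2 + 1 - 4x + 10x^2 - 40x^3 - 27xz + 108x^2z - 81z^2 + 324xz^2    [distributive law]
= -11x + 38x^2 + 1 - 40x^3 - 27xz + 108x^2z - 81z^2 + 324xz^2    [combine like terms]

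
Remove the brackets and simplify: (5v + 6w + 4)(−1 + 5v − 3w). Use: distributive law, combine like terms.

15v + 25v^2 + 15vw − 18w − 18w^2 − 4

(5v + 6w + 4)(−1 + 5v − 3w)
= −5v + 25v^2 − 15vw − 6w + 30vw − 18w^2 − 4 + 20v − 12w    [distributive law]
= 15v + 25v^2 + 15vw − 18w − 18w^2 − 4    [combine like terms]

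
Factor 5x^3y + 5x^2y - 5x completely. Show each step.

5x^3y + 5x^2y - 5x
= 5(x^3y + x^2y - x)    [factor out 5]
= 5x(x^2y + xy - 1)    [factor out x]

5x(x^2y + xy - 1)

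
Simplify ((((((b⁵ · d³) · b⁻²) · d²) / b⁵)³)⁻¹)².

((((((b⁵ · d³) · b⁻²) · d²) / b⁵)³)⁻¹)²
= (((((b⁵ · d³) · b⁻²) · d²) / b⁵)³)⁻²    [power of a power]
= ((((b⁵ · d³) · b⁻²) · d²) / b⁵)⁻⁶    [power of a power]
= ((((b⁵ · d³) · b⁻²) · d²)⁻⁶) / ((b⁵)⁻⁶)    [power of a quotient]
= ((((b⁵ · d³) · b⁻²)⁻⁶) · ((d²)⁻⁶)) / ((b⁵)⁻⁶)    [power of a product]
= ((((b⁵ · d³)⁻⁶) · ((b⁻²)⁻⁶)) · ((d²)⁻⁶)) / ((b⁵)⁻⁶)    [power of a product]
= (((((b⁵)⁻⁶) · ((d³)⁻⁶)) · ((b⁻²)⁻⁶)) · ((d²)⁻⁶)) / ((b⁵)⁻⁶)    [power of a product]
= (((b⁻³⁰ · ((d³)⁻⁶)) · ((b⁻²)⁻⁶)) · ((d²)⁻⁶)) / ((b⁵)⁻⁶)    [power of a power]
= (((b⁻³⁰ · d⁻¹⁸) · ((b⁻²)⁻⁶)) · ((d²)⁻⁶)) / ((b⁵)⁻⁶)    [power of a power]
= (((b⁻³⁰ · d⁻¹⁸) · b¹²) · ((d²)⁻⁶)) / ((b⁵)⁻⁶)    [power of a power]
= (((b⁻³⁰ · d⁻¹⁸) · b¹²) · d⁻¹²) / ((b⁵)⁻⁶)    [power of a power]
= (((b⁻³⁰ · d⁻¹⁸) · b¹²) · d⁻¹²) / b⁻³⁰    [power of a power]
= b¹²d⁻³⁰    [quotient of powers; product of powers]

b¹²d⁻³⁰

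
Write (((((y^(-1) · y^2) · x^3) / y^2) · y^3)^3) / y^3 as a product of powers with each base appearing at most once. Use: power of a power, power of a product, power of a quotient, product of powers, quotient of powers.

(((((y^(-1) · y^2) · x^3) / y^2) · y^3)^3) / y^3
= (((((y^(-1) · y^2) · x^3) / y^2)^3) · ((y^3)^3)) / y^3    [power of a product]
= (((((y^(-1) · y^2) · x^3)^3) / ((y^2)^3)) · ((y^3)^3)) / y^3    [power of a quotient]
= (((((y^(-1) · y^2)^3) · ((x^3)^3)) / ((y^2)^3)) · ((y^3)^3)) / y^3    [power of a product]
= ((((((y^(-1))^3) · ((y^2)^3)) · ((x^3)^3)) / ((y^2)^3)) · ((y^3)^3)) / y^3    [power of a product]
= ((((y^(-3) · ((y^2)^3)) · ((x^3)^3)) / ((y^2)^3)) · ((y^3)^3)) / y^3    [power of a power]
= ((((y^(-3) · y^6) · ((x^3)^3)) / ((y^2)^3)) · ((y^3)^3)) / y^3    [power of a power]
= (((y^3 · ((x^3)^3)) / ((y^2)^3)) · ((y^3)^3)) / y^3    [product of powers]
= (((y^3 · x^9) / ((y^2)^3)) · ((y^3)^3)) / y^3    [power of a power]
= (((y^3 · x^9) / y^6) · ((y^3)^3)) / y^3    [power of a power]
= (((y^3 · x^9) / y^6) · y^9) / y^3    [power of a power]
= x^9·y^3    [quotient of powers; product of powers]

x^9·y^3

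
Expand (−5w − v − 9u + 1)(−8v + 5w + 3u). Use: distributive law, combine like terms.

35vw − 25w^2 − 60uw + 8v^2 + 69uv − 27u^2 − 8v + 5w + 3u

(−5w − v − 9u + 1)(−8v + 5w + 3u)
= 40vw − 25w^2 − 15uw + 8v^2 − 5vw − 3uv + 72uv − 45uw − 27u^2 − 8v + 5w + 3u    [distributive law]
= 35vw − 25w^2 − 60uw + 8v^2 + 69uv − 27u^2 − 8v + 5w + 3u    [combine like terms]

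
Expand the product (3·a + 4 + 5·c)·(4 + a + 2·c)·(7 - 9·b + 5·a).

192·a - 144·a·b + 101·a² - 27·a²·b + 15·a³ + 217·a·c - 99·a·b·c + 55·a²·c + 112 - 144·b + 196·c - 252·b·c + 70·c² - 90·b·c² + 50·a·c²

(3·a + 4 + 5·c)·(4 + a + 2·c)·(7 - 9·b + 5·a)
= (12·a + 3·a² + 6·a·c + 16 + 4·a + 8·c + 20·c + 5·a·c + 10·c²)·(7 - 9·b + 5·a)    [distributive law]
= (16·a + 3·a² + 11·a·c + 16 + 28·c + 10·c²)·(7 - 9·b + 5·a)    [combine like terms]
= 112·a - 144·a·b + 80·a² + 21·a² - 27·a²·b + 15·a³ + 77·a·c - 99·a·b·c + 55·a²·c + 112 - 144·b + 80·a + 196·c - 252·b·c + 140·a·c + 70·c² - 90·b·c² + 50·a·c²    [distributive law]
= 192·a - 144·a·b + 101·a² - 27·a²·b + 15·a³ + 217·a·c - 99·a·b·c + 55·a²·c + 112 - 144·b + 196·c - 252·b·c + 70·c² - 90·b·c² + 50·a·c²    [combine like terms]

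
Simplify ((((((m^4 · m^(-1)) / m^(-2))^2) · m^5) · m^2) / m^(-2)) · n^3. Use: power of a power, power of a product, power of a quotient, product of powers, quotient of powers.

((((((m^4 · m^(-1)) / m^(-2))^2) · m^5) · m^2) / m^(-2)) · n^3
= ((((((m^4 · m^(-1))^2) / ((m^(-2))^2)) · m^5) · m^2) / m^(-2)) · n^3    [power of a quotient]
= (((((((m^4)^2) · ((m^(-1))^2)) / ((m^(-2))^2)) · m^5) · m^2) / m^(-2)) · n^3    [power of a product]
= (((((m^8 · ((m^(-1))^2)) / ((m^(-2))^2)) · m^5) · m^2) / m^(-2)) · n^3    [power of a power]
= (((((m^8 · m^(-2)) / ((m^(-2))^2)) · m^5) · m^2) / m^(-2)) · n^3    [power of a power]
= ((((m^6 / ((m^(-2))^2)) · m^5) · m^2) / m^(-2)) · n^3    [product of powers]
= ((((m^6 / m^(-4)) · m^5) · m^2) / m^(-2)) · n^3    [power of a power]
= (((m^10 · m^5) · m^2) / m^(-2)) · n^3    [quotient of powers]
= ((m^15 · m^2) / m^(-2)) · n^3    [product of powers]
= (m^17 / m^(-2)) · n^3    [product of powers]
= m^19 · n^3    [quotient of powers]
= m^19n^3    [rearrange]

m^19n^3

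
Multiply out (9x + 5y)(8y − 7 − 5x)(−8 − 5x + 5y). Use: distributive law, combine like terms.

(9x + 5y)(8y − 7 − 5x)(−8 − 5x + 5y)
= (72xy − 63x − 45x^2 + 40y^2 − 35y − 25xy)(−8 − 5x + 5y)    [distributive law]
= (47xy − 63x − 45x^2 + 40y^2 − 35y)(−8 − 5x + 5y)    [combine like terms]
= −376xy − 235x^2y + 235xy^2 + 504x + 315x^2 − 315xy + 360x^2 + 225x^3 − 225x^2y − 320y^2 − 200xy^2 + 200y^3 + 280y + 175xy − 175y^2    [distributive law]
= −516xy − 460x^2y + 35xy^2 + 504x + 675x^2 + 225x^3 − 495y^2 + 200y^3 + 280y    [combine like terms]

−516xy − 460x^2y + 35xy^2 + 504x + 675x^2 + 225x^3 − 495y^2 + 200y^3 + 280y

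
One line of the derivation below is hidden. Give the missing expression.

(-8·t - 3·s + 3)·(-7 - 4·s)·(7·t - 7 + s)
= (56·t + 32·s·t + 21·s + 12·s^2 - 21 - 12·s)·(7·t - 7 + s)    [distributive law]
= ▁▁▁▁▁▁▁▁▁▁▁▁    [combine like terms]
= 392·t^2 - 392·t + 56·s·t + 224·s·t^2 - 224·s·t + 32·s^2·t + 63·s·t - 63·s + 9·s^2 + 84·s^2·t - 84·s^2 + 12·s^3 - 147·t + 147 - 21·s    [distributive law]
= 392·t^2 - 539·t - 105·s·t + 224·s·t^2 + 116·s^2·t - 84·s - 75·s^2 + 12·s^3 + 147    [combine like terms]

Applying combine like terms to the line above:

(56·t + 32·s·t + 9·s + 12·s^2 - 21)·(7·t - 7 + s)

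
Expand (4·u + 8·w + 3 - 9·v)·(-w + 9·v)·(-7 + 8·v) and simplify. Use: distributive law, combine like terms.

(4·u + 8·w + 3 - 9·v)·(-w + 9·v)·(-7 + 8·v)
= (-4·u·w + 36·u·v - 8·w^2 + 72·v·w - 3·w + 27·v + 9·v·w - 81·v^2)·(-7 + 8·v)    [distributive law]
= (-4·u·w + 36·u·v - 8·w^2 + 81·v·w - 3·w + 27·v - 81·v^2)·(-7 + 8·v)    [combine like terms]
= 28·u·w - 32·u·v·w - 252·u·v + 288·u·v^2 + 56·w^2 - 64·v·w^2 - 567·v·w + 648·v^2·w + 21·w - 24·v·w - 189·v + 216·v^2 + 567·v^2 - 648·v^3    [distributive law]
= 28·u·w - 32·u·v·w - 252·u·v + 288·u·v^2 + 56·w^2 - 64·v·w^2 - 591·v·w + 648·v^2·w + 21·w - 189·v + 783·v^2 - 648·v^3    [combine like terms]

28·u·w - 32·u·v·w - 252·u·v + 288·u·v^2 + 56·w^2 - 64·v·w^2 - 591·v·w + 648·v^2·w + 21·w - 189·v + 783·v^2 - 648·v^3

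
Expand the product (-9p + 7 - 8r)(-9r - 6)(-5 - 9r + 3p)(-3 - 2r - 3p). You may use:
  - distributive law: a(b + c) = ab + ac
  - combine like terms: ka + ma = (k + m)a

2241pr + 4086pr^2 + 1755p^2r + 2970pr^3 + 1053p^2r^2 - 729p^3r + 558p + 702p^2 - 486p^3 - 1779r - 231r^2 + 2394r^3 - 630 + 1296r^4

(-9p + 7 - 8r)(-9r - 6)(-5 - 9r + 3p)(-3 - 2r - 3p)
= (81pr + 54p - 63r - 42 + 72r^2 + 48r)(-5 - 9r + 3p)(-3 - 2r - 3p)    [distributive law]
= (81pr + 54p - 15r - 42 + 72r^2)(-5 - 9r + 3p)(-3 - 2r - 3p)    [combine like terms]
= (-405pr - 729pr^2 + 243p^2r - 270p - 486pr + 162p^2 + 75r + 135r^2 - 45pr + 210 + 378r - 126p - 360r^2 - 648r^3 + 216pr^2)(-3 - 2r - 3p)    [distributive law]
= (-936pr - 513pr^2 + 243p^2r - 396p + 162p^2 + 453r - 225r^2 + 210 - 648r^3)(-3 - 2r - 3p)    [combine like terms]
= 2808pr + 1872pr^2 + 2808p^2r + 1539pr^2 + 1026pr^3 + 1539p^2r^2 - 729p^2r - 486p^2r^2 - 729p^3r + 1188p + 792pr + 1188p^2 - 486p^2 - 324p^2r - 486p^3 - 1359r - 906r^2 - 1359pr + 675r^2 + 450r^3 + 675pr^2 - 630 - 420r - 630p + 1944r^3 + 1296r^4 + 1944pr^3    [distributive law]
= 2241pr + 4086pr^2 + 1755p^2r + 2970pr^3 + 1053p^2r^2 - 729p^3r + 558p + 702p^2 - 486p^3 - 1779r - 231r^2 + 2394r^3 - 630 + 1296r^4    [combine like terms]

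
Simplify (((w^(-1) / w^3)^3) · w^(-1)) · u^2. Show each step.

(((w^(-1) / w^3)^3) · w^(-1)) · u^2
= ((((w^(-1))^3) / ((w^3)^3)) · w^(-1)) · u^2    [power of a quotient]
= ((w^(-3) / ((w^3)^3)) · w^(-1)) · u^2    [power of a power]
= ((w^(-3) / w^9) · w^(-1)) · u^2    [power of a power]
= (w^(-12) · w^(-1)) · u^2    [quotient of powers]
= w^(-13) · u^2    [product of powers]
= u^2w^(-13)    [rearrange]

u^2w^(-13)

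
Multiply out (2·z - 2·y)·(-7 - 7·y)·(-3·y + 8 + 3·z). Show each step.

(2·z - 2·y)·(-7 - 7·y)·(-3·y + 8 + 3·z)
= (-14·z - 14·y·z + 14·y + 14·y²)·(-3·y + 8 + 3·z)    [distributive law]
= 42·y·z - 112·z - 42·z² + 42·y²·z - 112·y·z - 42·y·z² - 42·y² + 112·y + 42·y·z - 42·y³ + 112·y² + 42·y²·z    [distributive law]
= -28·y·z - 112·z - 42·z² + 84·y²·z - 42·y·z² + 70·y² + 112·y - 42·y³    [combine like terms]

-28·y·z - 112·z - 42·z² + 84·y²·z - 42·y·z² + 70·y² + 112·y - 42·y³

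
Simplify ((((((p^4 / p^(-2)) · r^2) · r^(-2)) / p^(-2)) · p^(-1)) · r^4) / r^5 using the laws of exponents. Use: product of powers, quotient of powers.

((((((p^4 / p^(-2)) · r^2) · r^(-2)) / p^(-2)) · p^(-1)) · r^4) / r^5
= (((((p^6 · r^2) · r^(-2)) / p^(-2)) · p^(-1)) · r^4) / r^5    [quotient of powers]
= p^7r^(-1)    [quotient of powers; product of powers]

p^7r^(-1)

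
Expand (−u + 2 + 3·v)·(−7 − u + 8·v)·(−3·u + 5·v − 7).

−22·u^2 + 117·u·v + 7·u − 3·u^3 + 38·u^2·v − 127·u·v^2 − 35·v + 98 − 193·v^2 + 120·v^3

(−u + 2 + 3·v)·(−7 − u + 8·v)·(−3·u + 5·v − 7)
= (7·u + u^2 − 8·u·v − 14 − 2·u + 16·v − 21·v − 3·u·v + 24·v^2)·(−3·u + 5·v − 7)    [distributive law]
= (5·u + u^2 − 11·u·v − 14 − 5·v + 24·v^2)·(−3·u + 5·v − 7)    [combine like terms]
= −15·u^2 + 25·u·v − 35·u − 3·u^3 + 5·u^2·v − 7·u^2 + 33·u^2·v − 55·u·v^2 + 77·u·v + 42·u − 70·v + 98 + 15·u·v − 25·v^2 + 35·v − 72·u·v^2 + 120·v^3 − 168·v^2    [distributive law]
= −22·u^2 + 117·u·v + 7·u − 3·u^3 + 38·u^2·v − 127·u·v^2 − 35·v + 98 − 193·v^2 + 120·v^3    [combine like terms]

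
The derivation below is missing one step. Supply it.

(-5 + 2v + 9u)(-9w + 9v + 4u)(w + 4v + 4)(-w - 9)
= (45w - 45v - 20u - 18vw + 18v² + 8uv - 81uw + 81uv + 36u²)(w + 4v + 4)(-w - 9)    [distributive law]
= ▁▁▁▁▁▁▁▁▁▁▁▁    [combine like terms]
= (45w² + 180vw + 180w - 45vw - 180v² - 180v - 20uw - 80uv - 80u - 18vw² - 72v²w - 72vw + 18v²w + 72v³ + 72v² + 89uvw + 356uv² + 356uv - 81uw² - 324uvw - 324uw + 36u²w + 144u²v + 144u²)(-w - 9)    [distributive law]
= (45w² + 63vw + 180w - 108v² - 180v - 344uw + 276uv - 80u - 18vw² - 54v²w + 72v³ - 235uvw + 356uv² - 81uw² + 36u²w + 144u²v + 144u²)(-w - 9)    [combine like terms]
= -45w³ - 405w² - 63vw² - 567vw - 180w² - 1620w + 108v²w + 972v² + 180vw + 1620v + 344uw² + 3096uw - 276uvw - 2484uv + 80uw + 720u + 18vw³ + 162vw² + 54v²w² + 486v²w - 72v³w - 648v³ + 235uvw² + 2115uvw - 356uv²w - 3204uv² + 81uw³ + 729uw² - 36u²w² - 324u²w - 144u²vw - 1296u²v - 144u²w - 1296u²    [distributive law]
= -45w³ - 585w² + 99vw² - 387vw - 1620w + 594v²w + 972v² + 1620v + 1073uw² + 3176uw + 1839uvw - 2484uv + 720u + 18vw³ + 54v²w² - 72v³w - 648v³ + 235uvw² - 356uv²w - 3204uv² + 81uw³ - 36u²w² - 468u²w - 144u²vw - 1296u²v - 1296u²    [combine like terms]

Applying combine like terms to the line above:

(45w - 45v - 20u - 18vw + 18v² + 89uv - 81uw + 36u²)(w + 4v + 4)(-w - 9)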